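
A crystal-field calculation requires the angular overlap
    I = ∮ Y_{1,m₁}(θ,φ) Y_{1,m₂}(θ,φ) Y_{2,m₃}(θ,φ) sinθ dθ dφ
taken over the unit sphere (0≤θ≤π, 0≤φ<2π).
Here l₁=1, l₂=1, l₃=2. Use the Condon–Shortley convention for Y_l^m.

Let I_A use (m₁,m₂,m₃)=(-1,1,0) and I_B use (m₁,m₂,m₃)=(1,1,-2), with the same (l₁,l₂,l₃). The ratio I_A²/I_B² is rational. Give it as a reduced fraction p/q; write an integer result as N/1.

Shared (l₁,l₂,l₃)=(1,1,2): N and (l;000)² cancel in I_A²/I_B².
A: Δ = 0!·2!·2!/5! = 1/30; Racah Σ t=0..0: t=0:+1/4 = 1/4; ⇒ 3j(1 1 2; -1 1 0)² = 1/30, sgn +1
B: Δ = 0!·2!·2!/5! = 1/30; Racah Σ t=0..0: t=0:+1/4 = 1/4; ⇒ 3j(1 1 2; 1 1 -2)² = 1/5, sgn +1
I_A²/I_B² = (1/30)/(1/5) = 1/6

1/6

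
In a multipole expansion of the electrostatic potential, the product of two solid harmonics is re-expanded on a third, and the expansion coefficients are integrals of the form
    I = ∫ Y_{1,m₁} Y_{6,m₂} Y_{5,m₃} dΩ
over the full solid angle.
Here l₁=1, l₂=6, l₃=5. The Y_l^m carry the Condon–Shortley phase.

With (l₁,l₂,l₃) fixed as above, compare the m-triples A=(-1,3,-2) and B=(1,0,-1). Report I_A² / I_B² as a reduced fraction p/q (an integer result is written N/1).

Shared (l₁,l₂,l₃)=(1,6,5): N and (l;000)² cancel in I_A²/I_B².
A: Δ = 2!·0!·10!/13! = 1/858; Racah Σ t=2..2: t=2:+1/60480 = 1/60480; ⇒ 3j(1 6 5; -1 3 -2)² = 6/143, sgn -1
B: Δ = 2!·0!·10!/13! = 1/858; Racah Σ t=0..0: t=0:+1/34560 = 1/34560; ⇒ 3j(1 6 5; 1 0 -1)² = 5/286, sgn +1
I_A²/I_B² = (6/143)/(5/286) = 12/5

12/5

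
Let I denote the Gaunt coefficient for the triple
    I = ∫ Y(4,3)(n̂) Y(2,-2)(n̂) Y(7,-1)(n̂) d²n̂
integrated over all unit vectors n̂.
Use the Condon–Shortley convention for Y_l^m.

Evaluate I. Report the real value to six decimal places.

l₃=7 ∉ [2,6] — triangle fails ⇒ I = 0

0.000000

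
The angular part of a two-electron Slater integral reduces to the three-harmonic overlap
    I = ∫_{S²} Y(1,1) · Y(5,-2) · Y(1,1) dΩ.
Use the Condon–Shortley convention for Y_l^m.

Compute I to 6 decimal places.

0.000000

l₃=1 ∉ [4,6] — triangle fails ⇒ I = 0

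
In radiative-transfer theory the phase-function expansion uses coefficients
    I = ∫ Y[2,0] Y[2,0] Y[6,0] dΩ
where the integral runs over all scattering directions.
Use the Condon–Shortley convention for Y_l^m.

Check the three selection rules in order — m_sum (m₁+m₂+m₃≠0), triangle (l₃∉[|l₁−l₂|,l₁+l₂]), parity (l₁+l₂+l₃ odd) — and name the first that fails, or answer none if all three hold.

m₁+m₂+m₃ = 0 + 0 + 0 = 0  ✓
triangle: |2−2|=0 ≤ l₃=6 ≤ 2+2=4  ✗
parity: l₁+l₂+l₃ = 10 is even

triangle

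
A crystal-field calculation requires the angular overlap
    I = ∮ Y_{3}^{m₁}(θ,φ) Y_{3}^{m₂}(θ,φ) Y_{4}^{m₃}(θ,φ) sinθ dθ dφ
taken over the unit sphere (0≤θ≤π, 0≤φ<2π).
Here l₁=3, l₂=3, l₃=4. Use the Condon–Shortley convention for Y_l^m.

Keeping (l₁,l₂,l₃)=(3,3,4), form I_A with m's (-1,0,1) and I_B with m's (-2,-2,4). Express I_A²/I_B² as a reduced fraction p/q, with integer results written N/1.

3/14

Same 3,3,4: normalisation and zero-m 3j drop out of the ratio.
A: Δ: 2! 4! 4! / 11! → 1/34650; sum: t=0:+1/288 t=1:−1/24 t=2:+1/48 = -5/288; 3j²(3 3 4; -1 0 1) = Δ·Π!·Σ² = 5/462  (sign +1)
B: Δ: 2! 4! 4! / 11! → 1/34650; sum: t=1:−1/576 = -1/576; 3j²(3 3 4; -2 -2 4) = Δ·Π!·Σ² = 5/99  (sign -1)
I_A²/I_B² = (5/462)/(5/99) = 3/14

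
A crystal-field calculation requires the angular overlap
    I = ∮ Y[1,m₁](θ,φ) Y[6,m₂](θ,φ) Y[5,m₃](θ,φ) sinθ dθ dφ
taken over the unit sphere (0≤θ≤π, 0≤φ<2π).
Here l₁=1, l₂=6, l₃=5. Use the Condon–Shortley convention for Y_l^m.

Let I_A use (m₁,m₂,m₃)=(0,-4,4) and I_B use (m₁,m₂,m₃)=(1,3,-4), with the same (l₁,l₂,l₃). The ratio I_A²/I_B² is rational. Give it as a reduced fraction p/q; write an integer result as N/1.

Shared (l₁,l₂,l₃)=(1,6,5): N and (l;000)² cancel in I_A²/I_B².
A: Δ = 2!·0!·10!/13! = 1/858; Racah Σ t=1..1: t=1:−1/362880 = -1/362880; ⇒ 3j(1 6 5; 0 -4 4)² = 10/429, sgn +1
B: Δ = 2!·0!·10!/13! = 1/858; Racah Σ t=0..0: t=0:+1/725760 = 1/725760; ⇒ 3j(1 6 5; 1 3 -4)² = 1/286, sgn -1
I_A²/I_B² = (10/429)/(1/286) = 20/3

20/3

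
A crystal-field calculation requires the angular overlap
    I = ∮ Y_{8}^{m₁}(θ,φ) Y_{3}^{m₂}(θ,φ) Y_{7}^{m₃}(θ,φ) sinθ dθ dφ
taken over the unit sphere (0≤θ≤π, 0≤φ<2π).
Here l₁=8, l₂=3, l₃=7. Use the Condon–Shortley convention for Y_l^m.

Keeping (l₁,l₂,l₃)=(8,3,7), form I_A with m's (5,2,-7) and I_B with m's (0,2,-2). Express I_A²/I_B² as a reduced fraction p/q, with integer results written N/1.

169/1089

l's match ⇒ only the (l;m) 3-j factors differ between A and B.
A: triangle coeff Δ(8,3,7) = 1/5290740; Σ_t [3,3]: t=3:−1/5748019200 = -1/5748019200; (3j)²=13/5814 [(8 3 7; 5 2 -7)], sign=-1
B: triangle coeff Δ(8,3,7) = 1/5290740; Σ_t [3,4]: t=3:−1/7257600 t=4:+1/23224320 = -11/116121600; (3j)²=121/8398 [(8 3 7; 0 2 -2)], sign=+1
I_A²/I_B² = (13/5814)/(121/8398) = 169/1089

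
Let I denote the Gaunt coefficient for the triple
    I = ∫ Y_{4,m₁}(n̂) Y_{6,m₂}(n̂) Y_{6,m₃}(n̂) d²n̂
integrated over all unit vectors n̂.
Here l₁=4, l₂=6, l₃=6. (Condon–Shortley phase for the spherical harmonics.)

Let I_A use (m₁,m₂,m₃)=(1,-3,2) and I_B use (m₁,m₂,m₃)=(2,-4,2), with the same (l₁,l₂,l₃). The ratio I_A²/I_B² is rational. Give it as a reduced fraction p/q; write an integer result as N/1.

Shared (l₁,l₂,l₃)=(4,6,6): N and (l;000)² cancel in I_A²/I_B².
A: Δ = 4!·4!·8!/17! = 1/15315300; Racah Σ t=0..3: t=0:+1/103680 t=1:−1/34560 t=2:+1/120960 t=3:−1/5806080 = -13/1161216; ⇒ 3j(4 6 6; 1 -3 2)² = 65/5236, sgn -1
B: Δ = 4!·4!·8!/17! = 1/15315300; Racah Σ t=0..2: t=0:+1/138240 t=1:−1/181440 t=2:+1/3870720 = 23/11612160; ⇒ 3j(4 6 6; 2 -4 2)² = 529/204204, sgn +1
I_A²/I_B² = (65/5236)/(529/204204) = 2535/529

2535/529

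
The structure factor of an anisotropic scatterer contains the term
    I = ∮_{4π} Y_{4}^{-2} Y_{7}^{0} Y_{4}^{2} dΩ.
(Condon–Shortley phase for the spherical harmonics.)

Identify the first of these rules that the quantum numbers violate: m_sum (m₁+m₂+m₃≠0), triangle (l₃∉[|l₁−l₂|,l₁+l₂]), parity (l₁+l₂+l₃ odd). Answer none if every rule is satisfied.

parity

azimuthal sum: -2 + 0 + 2 = 0  ✓
3 ≤ 4 ≤ 11 (triangle on l)  ✓
L = 4 + 7 + 4 = 15 (odd)  ✗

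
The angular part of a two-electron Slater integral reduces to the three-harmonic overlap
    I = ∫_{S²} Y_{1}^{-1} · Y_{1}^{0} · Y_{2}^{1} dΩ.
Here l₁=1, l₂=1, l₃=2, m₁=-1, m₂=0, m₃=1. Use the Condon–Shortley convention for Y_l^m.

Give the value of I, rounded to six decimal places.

Rules hold: Σm=0, L=4 even, 0≤2≤2.
N = 3·3·5 = 45
Δ = 0!·2!·2!/5! = 1/30
Racah Σ t=0..0: t=0:+1/1 = 1/1
⇒ 3j(1 1 2; 0 0 0)² = 2/15, sgn +1
Racah Σ t=0..0: t=0:+1/2 = 1/2
⇒ 3j(1 1 2; -1 0 1)² = 1/10, sgn -1
4πI² = N·(3j₀)²·(3jₘ)² = 3/5
I = -1·√(0.6/4π) = -0.21850969

-0.218510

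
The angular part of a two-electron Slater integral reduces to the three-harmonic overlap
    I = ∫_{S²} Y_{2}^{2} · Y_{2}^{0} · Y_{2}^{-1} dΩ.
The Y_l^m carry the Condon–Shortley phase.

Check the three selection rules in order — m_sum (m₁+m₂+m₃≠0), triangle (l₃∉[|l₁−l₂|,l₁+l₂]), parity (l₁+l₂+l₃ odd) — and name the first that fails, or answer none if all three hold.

m_sum

azimuthal sum: 2 + 0 − 1 = 1  ✗
0 ≤ 2 ≤ 4 (triangle on l)
L = 2 + 2 + 2 = 6 (even)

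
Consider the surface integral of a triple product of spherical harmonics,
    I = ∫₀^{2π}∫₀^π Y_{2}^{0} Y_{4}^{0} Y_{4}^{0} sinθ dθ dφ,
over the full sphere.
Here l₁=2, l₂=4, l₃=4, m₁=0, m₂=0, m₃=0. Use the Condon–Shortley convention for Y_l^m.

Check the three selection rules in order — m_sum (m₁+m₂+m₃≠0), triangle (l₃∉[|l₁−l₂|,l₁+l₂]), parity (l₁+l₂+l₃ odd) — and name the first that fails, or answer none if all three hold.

Σmᵢ = 0  ✓
l₃∈[|l₁−l₂|,l₁+l₂]=[2,6], have l₃=4  ✓
Σlᵢ = 10 ⇒ even  ✓

none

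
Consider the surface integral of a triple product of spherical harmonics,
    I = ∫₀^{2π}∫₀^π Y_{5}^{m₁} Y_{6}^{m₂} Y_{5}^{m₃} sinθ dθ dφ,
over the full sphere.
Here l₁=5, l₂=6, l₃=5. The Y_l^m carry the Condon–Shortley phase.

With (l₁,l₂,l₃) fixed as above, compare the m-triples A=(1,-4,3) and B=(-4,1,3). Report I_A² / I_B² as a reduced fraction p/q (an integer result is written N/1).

Shared (l₁,l₂,l₃)=(5,6,5): N and (l;000)² cancel in I_A²/I_B².
A: Δ = 6!·4!·6!/17! = 1/28588560; Racah Σ t=0..2: t=0:+1/829440 t=1:−1/86400 t=2:+1/138240 = -13/4147200; ⇒ 3j(5 6 5; 1 -4 3)² = 13/3740, sgn -1
B: Δ = 6!·4!·6!/17! = 1/28588560; Racah Σ t=5..6: t=5:−1/138240 t=6:+1/518400 = -11/2073600; ⇒ 3j(5 6 5; -4 1 3)² = 77/4420, sgn -1
I_A²/I_B² = (13/3740)/(77/4420) = 169/847

169/847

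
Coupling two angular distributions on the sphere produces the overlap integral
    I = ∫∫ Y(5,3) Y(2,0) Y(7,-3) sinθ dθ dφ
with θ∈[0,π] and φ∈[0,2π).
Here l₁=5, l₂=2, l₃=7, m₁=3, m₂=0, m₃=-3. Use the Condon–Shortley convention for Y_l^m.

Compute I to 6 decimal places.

-0.186208

Rules hold: Σm=0, L=14 even, 3≤7≤7.
N = 11·5·15 = 825
Δ = 0!·10!·4!/15! = 1/15015
Racah Σ t=0..0: t=0:+1/57600 = 1/57600
⇒ 3j(5 2 7; 0 0 0)² = 21/715, sgn -1
Racah Σ t=0..0: t=0:+1/322560 = 1/322560
⇒ 3j(5 2 7; 3 0 -3)² = 18/1001, sgn +1
4πI² = N·(3j₀)²·(3jₘ)² = 810/1859
I = -1·√(0.435718/4π) = -0.18620781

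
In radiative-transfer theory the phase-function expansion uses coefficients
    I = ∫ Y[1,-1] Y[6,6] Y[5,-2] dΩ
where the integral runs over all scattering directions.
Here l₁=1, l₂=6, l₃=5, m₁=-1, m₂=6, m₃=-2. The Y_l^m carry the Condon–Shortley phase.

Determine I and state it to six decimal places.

0.000000

Σmᵢ = 3 ≠ 0, so the φ-integral vanishes; I = 0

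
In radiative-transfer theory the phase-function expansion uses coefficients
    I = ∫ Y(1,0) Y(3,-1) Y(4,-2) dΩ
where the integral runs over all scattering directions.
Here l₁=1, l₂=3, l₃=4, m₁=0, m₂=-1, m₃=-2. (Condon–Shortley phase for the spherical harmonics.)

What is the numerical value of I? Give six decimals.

Σmᵢ = -3 ≠ 0, so the φ-integral vanishes; I = 0

0.000000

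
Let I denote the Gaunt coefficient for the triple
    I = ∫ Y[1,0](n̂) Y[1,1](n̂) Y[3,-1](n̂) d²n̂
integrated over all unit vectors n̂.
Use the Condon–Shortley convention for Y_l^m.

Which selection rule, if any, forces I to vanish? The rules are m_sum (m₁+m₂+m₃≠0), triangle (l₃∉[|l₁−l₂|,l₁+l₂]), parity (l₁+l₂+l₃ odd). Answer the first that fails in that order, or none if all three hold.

triangle

Σmᵢ = 0  ✓
l₃∈[|l₁−l₂|,l₁+l₂]=[0,2], have l₃=3  ✗
Σlᵢ = 5 ⇒ odd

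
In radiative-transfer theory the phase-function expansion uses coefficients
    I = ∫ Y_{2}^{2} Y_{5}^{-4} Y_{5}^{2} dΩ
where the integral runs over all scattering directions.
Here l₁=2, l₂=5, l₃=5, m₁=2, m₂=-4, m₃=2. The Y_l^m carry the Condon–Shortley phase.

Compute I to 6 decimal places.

-0.137240

Rules hold: Σm=0, L=12 even, 3≤5≤7.
N = 5·11·11 = 605
Δ = 2!·2!·8!/13! = 1/38610
Racah Σ t=0..2: t=0:+1/2880 t=1:−1/576 t=2:+1/2880 = -1/960
⇒ 3j(2 5 5; 0 0 0)² = 10/429, sgn +1
Racah Σ t=0..0: t=0:+1/20160 = 1/20160
⇒ 3j(2 5 5; 2 -4 2)² = 12/715, sgn -1
4πI² = N·(3j₀)²·(3jₘ)² = 40/169
I = -1·√(0.236686/4π) = -0.13724032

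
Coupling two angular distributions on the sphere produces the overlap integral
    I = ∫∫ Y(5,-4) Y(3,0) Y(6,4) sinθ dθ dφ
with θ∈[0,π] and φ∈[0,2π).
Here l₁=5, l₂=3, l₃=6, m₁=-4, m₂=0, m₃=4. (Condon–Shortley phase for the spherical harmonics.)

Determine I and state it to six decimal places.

m-sum 0 ✓  L=14 even ✓  2≤6≤8 ✓
Π(2lᵢ+1) = 11×7×13 = 1001
triangle coeff Δ(5,3,6) = 1/675675
Σ_t [0,2]: t=0:+1/8640 t=1:−1/2304 t=2:+1/8640 = -7/34560
(3j)²=7/429 [(5 3 6; 0 0 0)], sign=-1
Σ_t [1,2]: t=1:−1/161280 t=2:+1/60480 = 1/96768
(3j)²=15/1001 [(5 3 6; -4 0 4)], sign=+1
⇒ 4πI² = 35/143
I = (-1)√(35/143/(4π)) = -0.13956004

-0.139560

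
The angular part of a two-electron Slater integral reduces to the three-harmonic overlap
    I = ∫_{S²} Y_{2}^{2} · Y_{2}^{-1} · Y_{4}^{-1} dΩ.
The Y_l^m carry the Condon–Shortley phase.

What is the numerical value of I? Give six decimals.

-0.090112

Rules hold: Σm=0, L=8 even, 0≤4≤4.
N = 5·5·9 = 225
Δ = 0!·4!·4!/9! = 1/630
Racah Σ t=0..0: t=0:+1/16 = 1/16
⇒ 3j(2 2 4; 0 0 0)² = 2/35, sgn +1
Racah Σ t=0..0: t=0:+1/144 = 1/144
⇒ 3j(2 2 4; 2 -1 -1)² = 1/126, sgn -1
4πI² = N·(3j₀)²·(3jₘ)² = 5/49
I = -1·√(0.102041/4π) = -0.09011188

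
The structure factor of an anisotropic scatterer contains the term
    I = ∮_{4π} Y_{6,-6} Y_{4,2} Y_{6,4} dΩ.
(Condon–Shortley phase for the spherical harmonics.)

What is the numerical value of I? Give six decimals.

Rules hold: Σm=0, L=16 even, 2≤6≤10.
N = 13·9·13 = 1521
Δ = 4!·8!·4!/17! = 1/15315300
Racah Σ t=0..4: t=0:+1/829440 t=1:−1/25920 t=2:+1/9216 t=3:−1/25920 t=4:+1/829440 = 7/207360
⇒ 3j(6 4 6; 0 0 0)² = 28/2431, sgn +1
Racah Σ t=4..4: t=4:+1/3870720 = 1/3870720
⇒ 3j(6 4 6; -6 2 4)² = 135/6188, sgn +1
4πI² = N·(3j₀)²·(3jₘ)² = 1215/3179
I = +1·√(0.382196/4π) = 0.17439657

0.174397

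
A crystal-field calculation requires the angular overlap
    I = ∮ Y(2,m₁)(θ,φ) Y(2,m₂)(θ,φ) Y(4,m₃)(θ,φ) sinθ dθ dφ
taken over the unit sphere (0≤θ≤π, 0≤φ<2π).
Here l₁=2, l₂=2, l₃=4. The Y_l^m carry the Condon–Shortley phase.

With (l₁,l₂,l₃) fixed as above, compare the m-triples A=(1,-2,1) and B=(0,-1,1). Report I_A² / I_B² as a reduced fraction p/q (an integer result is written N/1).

l's match ⇒ only the (l;m) 3-j factors differ between A and B.
A: triangle coeff Δ(2,2,4) = 1/630; Σ_t [0,0]: t=0:+1/144 = 1/144; (3j)²=1/126 [(2 2 4; 1 -2 1)], sign=-1
B: triangle coeff Δ(2,2,4) = 1/630; Σ_t [0,0]: t=0:+1/24 = 1/24; (3j)²=1/21 [(2 2 4; 0 -1 1)], sign=-1
I_A²/I_B² = (1/126)/(1/21) = 1/6

1/6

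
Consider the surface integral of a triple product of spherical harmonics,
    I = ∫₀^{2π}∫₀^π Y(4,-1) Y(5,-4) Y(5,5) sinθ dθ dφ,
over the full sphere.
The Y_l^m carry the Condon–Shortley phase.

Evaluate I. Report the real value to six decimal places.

0.184127

Rules hold: Σm=0, L=14 even, 1≤5≤9.
N = 9·11·11 = 1089
Δ = 4!·4!·6!/15! = 1/3153150
Racah Σ t=0..4: t=0:+1/69120 t=1:−1/1728 t=2:+1/576 t=3:−1/1728 t=4:+1/69120 = 7/11520
⇒ 3j(4 5 5; 0 0 0)² = 2/143, sgn -1
Racah Σ t=1..1: t=1:−1/103680 = -1/103680
⇒ 3j(4 5 5; -1 -4 5)² = 4/143, sgn -1
4πI² = N·(3j₀)²·(3jₘ)² = 72/169
I = +1·√(0.426036/4π) = 0.18412721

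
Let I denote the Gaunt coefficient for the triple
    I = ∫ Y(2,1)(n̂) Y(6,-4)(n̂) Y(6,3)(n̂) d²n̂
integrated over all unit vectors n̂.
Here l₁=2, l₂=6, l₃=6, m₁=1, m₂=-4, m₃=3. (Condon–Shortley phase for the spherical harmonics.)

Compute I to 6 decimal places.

m-sum 0 ✓  L=14 even ✓  4≤6≤8 ✓
Π(2lᵢ+1) = 5×13×13 = 845
triangle coeff Δ(2,6,6) = 1/90090
Σ_t [0,2]: t=0:+1/69120 t=1:−1/14400 t=2:+1/69120 = -7/172800
(3j)²=14/715 [(2 6 6; 0 0 0)], sign=-1
Σ_t [0,1]: t=0:+1/161280 t=1:−1/725760 = 1/207360
(3j)²=7/286 [(2 6 6; 1 -4 3)], sign=-1
⇒ 4πI² = 49/121
I = (+1)√(49/121/(4π)) = 0.17951487

0.179515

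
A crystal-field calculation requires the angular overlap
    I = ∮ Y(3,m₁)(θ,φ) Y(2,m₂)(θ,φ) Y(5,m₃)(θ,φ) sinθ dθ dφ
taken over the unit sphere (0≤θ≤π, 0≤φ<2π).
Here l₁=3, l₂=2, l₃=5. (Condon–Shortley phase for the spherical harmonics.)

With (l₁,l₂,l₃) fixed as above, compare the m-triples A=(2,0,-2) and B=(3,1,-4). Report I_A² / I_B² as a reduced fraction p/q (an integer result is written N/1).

Shared (l₁,l₂,l₃)=(3,2,5): N and (l;000)² cancel in I_A²/I_B².
A: Δ = 0!·6!·4!/11! = 1/2310; Racah Σ t=0..0: t=0:+1/480 = 1/480; ⇒ 3j(3 2 5; 2 0 -2)² = 3/110, sgn -1
B: Δ = 0!·6!·4!/11! = 1/2310; Racah Σ t=0..0: t=0:+1/4320 = 1/4320; ⇒ 3j(3 2 5; 3 1 -4)² = 2/55, sgn -1
I_A²/I_B² = (3/110)/(2/55) = 3/4

3/4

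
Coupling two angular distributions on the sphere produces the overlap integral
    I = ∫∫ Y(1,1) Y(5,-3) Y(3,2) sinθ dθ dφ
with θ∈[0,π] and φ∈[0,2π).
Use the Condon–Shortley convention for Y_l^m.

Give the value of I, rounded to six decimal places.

0.000000

|1−5|≤3≤1+5 violated ⇒ I = 0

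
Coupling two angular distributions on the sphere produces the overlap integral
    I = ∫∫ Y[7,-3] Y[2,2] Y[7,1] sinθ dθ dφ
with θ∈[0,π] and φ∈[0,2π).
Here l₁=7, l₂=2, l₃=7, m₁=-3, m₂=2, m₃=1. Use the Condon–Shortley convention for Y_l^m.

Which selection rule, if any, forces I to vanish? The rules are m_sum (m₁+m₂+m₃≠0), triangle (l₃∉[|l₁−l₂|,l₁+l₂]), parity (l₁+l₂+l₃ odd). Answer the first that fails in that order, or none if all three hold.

none

azimuthal sum: -3 + 2 + 1 = 0  ✓
5 ≤ 7 ≤ 9 (triangle on l)  ✓
L = 7 + 2 + 7 = 16 (even)  ✓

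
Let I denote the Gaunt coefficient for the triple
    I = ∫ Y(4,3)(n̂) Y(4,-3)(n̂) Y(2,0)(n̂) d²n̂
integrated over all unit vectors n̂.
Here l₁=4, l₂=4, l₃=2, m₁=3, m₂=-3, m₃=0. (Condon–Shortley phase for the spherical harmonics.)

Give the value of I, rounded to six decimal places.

Checks pass: Σm=0; 10 even; l₃=2∈[0,8].
(2·4+1)(2·4+1)(2·2+1) = 405
Δ: 6! 2! 2! / 11! → 1/13860
sum: t=2:+1/192 t=3:−1/36 t=4:+1/192 = -5/288
3j²(4 4 2; 0 0 0) = Δ·Π!·Σ² = 20/693  (sign -1)
sum: t=0:+1/720 t=1:−1/480 = -1/1440
3j²(4 4 2; 3 -3 0) = Δ·Π!·Σ² = 7/1980  (sign -1)
combine: 4πI² = 405·20/693·7/1980 = 5/121
take √, sign +1: I = 0.05734392

0.057344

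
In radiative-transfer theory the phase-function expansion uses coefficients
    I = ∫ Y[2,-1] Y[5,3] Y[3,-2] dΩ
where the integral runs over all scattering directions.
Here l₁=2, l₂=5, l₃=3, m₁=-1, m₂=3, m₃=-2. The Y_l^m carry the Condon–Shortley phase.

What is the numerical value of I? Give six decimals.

Checks pass: Σm=0; 10 even; l₃=3∈[3,7].
(2·2+1)(2·5+1)(2·3+1) = 385
Δ: 4! 0! 6! / 11! → 1/2310
sum: t=2:+1/144 = 1/144
3j²(2 5 3; 0 0 0) = Δ·Π!·Σ² = 10/231  (sign -1)
sum: t=3:−1/720 = -1/720
3j²(2 5 3; -1 3 -2) = Δ·Π!·Σ² = 8/165  (sign +1)
combine: 4πI² = 385·10/231·8/165 = 80/99
take √, sign -1: I = -0.25358436

-0.253584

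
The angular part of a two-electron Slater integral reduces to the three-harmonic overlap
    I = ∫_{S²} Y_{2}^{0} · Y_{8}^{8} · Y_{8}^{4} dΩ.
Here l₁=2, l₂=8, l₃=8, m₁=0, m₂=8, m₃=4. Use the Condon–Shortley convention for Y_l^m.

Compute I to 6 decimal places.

0 + 8 + 4 = 12 ≠ 0: azimuthal integral kills it; I = 0

0.000000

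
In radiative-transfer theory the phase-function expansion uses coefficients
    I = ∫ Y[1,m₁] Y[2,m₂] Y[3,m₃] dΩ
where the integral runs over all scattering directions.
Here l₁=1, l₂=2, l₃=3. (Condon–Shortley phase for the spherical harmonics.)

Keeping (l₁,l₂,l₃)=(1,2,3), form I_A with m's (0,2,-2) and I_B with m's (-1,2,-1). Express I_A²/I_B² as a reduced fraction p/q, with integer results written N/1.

l's match ⇒ only the (l;m) 3-j factors differ between A and B.
A: triangle coeff Δ(1,2,3) = 1/105; Σ_t [0,0]: t=0:+1/24 = 1/24; (3j)²=1/21 [(1 2 3; 0 2 -2)], sign=-1
B: triangle coeff Δ(1,2,3) = 1/105; Σ_t [0,0]: t=0:+1/48 = 1/48; (3j)²=1/105 [(1 2 3; -1 2 -1)], sign=+1
I_A²/I_B² = (1/21)/(1/105) = 5/1

5/1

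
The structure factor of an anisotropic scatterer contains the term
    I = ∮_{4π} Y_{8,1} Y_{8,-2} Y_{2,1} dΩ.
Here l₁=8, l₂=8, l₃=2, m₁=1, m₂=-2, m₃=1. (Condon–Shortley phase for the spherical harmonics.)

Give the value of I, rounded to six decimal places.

0.068038

m-sum 0 ✓  L=18 even ✓  0≤2≤16 ✓
Π(2lᵢ+1) = 17×17×5 = 1445
triangle coeff Δ(8,8,2) = 1/348840
Σ_t [6,8]: t=6:+1/116121600 t=7:−1/25401600 t=8:+1/116121600 = -1/45158400
(3j)²=24/1615 [(8 8 2; 0 0 0)], sign=-1
Σ_t [5,6]: t=5:−1/87091200 t=6:+1/58060800 = 1/174182400
(3j)²=7/2584 [(8 8 2; 1 -2 1)], sign=-1
⇒ 4πI² = 21/361
I = (+1)√(21/361/(4π)) = 0.06803793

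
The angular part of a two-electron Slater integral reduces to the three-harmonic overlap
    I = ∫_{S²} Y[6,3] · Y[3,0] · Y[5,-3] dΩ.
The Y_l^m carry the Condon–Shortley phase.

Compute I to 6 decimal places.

Checks pass: Σm=0; 14 even; l₃=5∈[3,9].
(2·6+1)(2·3+1)(2·5+1) = 1001
Δ: 4! 8! 2! / 15! → 1/675675
sum: t=1:−1/8640 t=2:+1/2304 t=3:−1/8640 = 7/34560
3j²(6 3 5; 0 0 0) = Δ·Π!·Σ² = 7/429  (sign -1)
sum: t=1:−1/17280 t=2:+1/20160 t=3:−1/483840 = -1/96768
3j²(6 3 5; 3 0 -3) = Δ·Π!·Σ² = 1/1001  (sign -1)
combine: 4πI² = 1001·7/429·1/1001 = 7/429
take √, sign +1: I = 0.03603425

0.036034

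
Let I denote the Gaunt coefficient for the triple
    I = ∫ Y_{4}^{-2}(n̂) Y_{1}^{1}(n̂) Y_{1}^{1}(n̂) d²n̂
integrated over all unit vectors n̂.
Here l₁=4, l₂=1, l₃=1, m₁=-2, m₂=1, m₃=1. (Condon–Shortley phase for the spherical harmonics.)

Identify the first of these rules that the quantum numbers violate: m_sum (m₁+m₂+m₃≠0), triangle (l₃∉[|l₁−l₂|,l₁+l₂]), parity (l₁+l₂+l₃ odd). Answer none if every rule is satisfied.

azimuthal sum: -2 + 1 + 1 = 0  ✓
3 ≤ 1 ≤ 5 (triangle on l)  ✗
L = 4 + 1 + 1 = 6 (even)

triangle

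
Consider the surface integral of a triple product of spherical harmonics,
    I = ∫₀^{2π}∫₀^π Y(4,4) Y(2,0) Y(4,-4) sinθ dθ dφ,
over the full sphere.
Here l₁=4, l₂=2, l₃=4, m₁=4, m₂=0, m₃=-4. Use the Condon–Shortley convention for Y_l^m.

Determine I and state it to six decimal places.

-0.229376

m-sum 0 ✓  L=10 even ✓  2≤4≤6 ✓
Π(2lᵢ+1) = 9×5×9 = 405
triangle coeff Δ(4,2,4) = 1/13860
Σ_t [0,2]: t=0:+1/192 t=1:−1/36 t=2:+1/192 = -5/288
(3j)²=20/693 [(4 2 4; 0 0 0)], sign=-1
Σ_t [0,0]: t=0:+1/2880 = 1/2880
(3j)²=28/495 [(4 2 4; 4 0 -4)], sign=+1
⇒ 4πI² = 80/121
I = (-1)√(80/121/(4π)) = -0.22937568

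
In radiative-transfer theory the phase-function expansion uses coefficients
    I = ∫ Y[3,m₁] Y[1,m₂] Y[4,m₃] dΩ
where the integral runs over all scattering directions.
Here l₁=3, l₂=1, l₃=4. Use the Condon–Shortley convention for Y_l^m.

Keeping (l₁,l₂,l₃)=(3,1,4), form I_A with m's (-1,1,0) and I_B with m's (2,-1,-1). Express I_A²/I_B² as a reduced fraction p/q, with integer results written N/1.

l's match ⇒ only the (l;m) 3-j factors differ between A and B.
A: triangle coeff Δ(3,1,4) = 1/252; Σ_t [0,0]: t=0:+1/96 = 1/96; (3j)²=1/42 [(3 1 4; -1 1 0)], sign=+1
B: triangle coeff Δ(3,1,4) = 1/252; Σ_t [0,0]: t=0:+1/240 = 1/240; (3j)²=1/84 [(3 1 4; 2 -1 -1)], sign=-1
I_A²/I_B² = (1/42)/(1/84) = 2/1

2/1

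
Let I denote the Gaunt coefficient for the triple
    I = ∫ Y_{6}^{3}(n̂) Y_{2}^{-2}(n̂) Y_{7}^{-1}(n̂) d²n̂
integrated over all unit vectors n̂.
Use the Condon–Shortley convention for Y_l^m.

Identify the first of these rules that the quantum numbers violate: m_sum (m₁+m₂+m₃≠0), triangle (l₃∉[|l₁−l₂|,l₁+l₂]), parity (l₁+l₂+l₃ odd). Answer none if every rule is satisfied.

parity

m₁+m₂+m₃ = 3 − 2 − 1 = 0  ✓
triangle: |6−2|=4 ≤ l₃=7 ≤ 6+2=8  ✓
parity: l₁+l₂+l₃ = 15 is odd  ✗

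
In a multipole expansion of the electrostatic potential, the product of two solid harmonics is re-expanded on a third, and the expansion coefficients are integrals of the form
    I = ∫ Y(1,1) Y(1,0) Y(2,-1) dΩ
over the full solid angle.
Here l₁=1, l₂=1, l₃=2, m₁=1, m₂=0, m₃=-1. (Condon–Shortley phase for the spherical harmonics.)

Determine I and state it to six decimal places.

-0.218510

Rules hold: Σm=0, L=4 even, 0≤2≤2.
N = 3·3·5 = 45
Δ = 0!·2!·2!/5! = 1/30
Racah Σ t=0..0: t=0:+1/1 = 1/1
⇒ 3j(1 1 2; 0 0 0)² = 2/15, sgn +1
Racah Σ t=0..0: t=0:+1/2 = 1/2
⇒ 3j(1 1 2; 1 0 -1)² = 1/10, sgn -1
4πI² = N·(3j₀)²·(3jₘ)² = 3/5
I = -1·√(0.6/4π) = -0.21850969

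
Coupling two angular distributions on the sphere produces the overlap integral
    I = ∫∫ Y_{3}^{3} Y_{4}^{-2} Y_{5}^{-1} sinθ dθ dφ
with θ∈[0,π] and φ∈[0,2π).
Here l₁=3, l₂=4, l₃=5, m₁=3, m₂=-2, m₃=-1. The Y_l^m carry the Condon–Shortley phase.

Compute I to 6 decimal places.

0.143662

m-sum 0 ✓  L=12 even ✓  1≤5≤7 ✓
Π(2lᵢ+1) = 7×9×11 = 693
triangle coeff Δ(3,4,5) = 1/180180
Σ_t [0,2]: t=0:+1/576 t=1:−1/144 t=2:+1/576 = -1/288
(3j)²=20/1001 [(3 4 5; 0 0 0)], sign=+1
Σ_t [0,0]: t=0:+1/2304 = 1/2304
(3j)²=75/4004 [(3 4 5; 3 -2 -1)], sign=+1
⇒ 4πI² = 3375/13013
I = (+1)√(3375/13013/(4π)) = 0.14366244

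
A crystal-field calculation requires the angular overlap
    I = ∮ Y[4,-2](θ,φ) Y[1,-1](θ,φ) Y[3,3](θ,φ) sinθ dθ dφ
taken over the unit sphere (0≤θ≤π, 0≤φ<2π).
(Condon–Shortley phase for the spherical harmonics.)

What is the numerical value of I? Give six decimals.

Checks pass: Σm=0; 8 even; l₃=3∈[3,5].
(2·4+1)(2·1+1)(2·3+1) = 189
Δ: 2! 6! 0! / 9! → 1/252
sum: t=1:−1/36 = -1/36
3j²(4 1 3; 0 0 0) = Δ·Π!·Σ² = 4/63  (sign +1)
sum: t=0:+1/1440 = 1/1440
3j²(4 1 3; -2 -1 3) = Δ·Π!·Σ² = 1/252  (sign +1)
combine: 4πI² = 189·4/63·1/252 = 1/21
take √, sign +1: I = 0.06155813

0.061558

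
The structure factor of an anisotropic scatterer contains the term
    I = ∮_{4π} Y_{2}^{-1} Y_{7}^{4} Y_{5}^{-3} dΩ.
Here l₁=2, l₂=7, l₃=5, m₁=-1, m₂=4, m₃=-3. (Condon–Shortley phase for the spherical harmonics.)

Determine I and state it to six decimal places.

0.252127

Rules hold: Σm=0, L=14 even, 5≤5≤9.
N = 5·15·11 = 825
Δ = 4!·0!·10!/15! = 1/15015
Racah Σ t=2..2: t=2:+1/57600 = 1/57600
⇒ 3j(2 7 5; 0 0 0)² = 21/715, sgn -1
Racah Σ t=3..3: t=3:−1/483840 = -1/483840
⇒ 3j(2 7 5; -1 4 -3)² = 3/91, sgn -1
4πI² = N·(3j₀)²·(3jₘ)² = 135/169
I = +1·√(0.798817/4π) = 0.25212656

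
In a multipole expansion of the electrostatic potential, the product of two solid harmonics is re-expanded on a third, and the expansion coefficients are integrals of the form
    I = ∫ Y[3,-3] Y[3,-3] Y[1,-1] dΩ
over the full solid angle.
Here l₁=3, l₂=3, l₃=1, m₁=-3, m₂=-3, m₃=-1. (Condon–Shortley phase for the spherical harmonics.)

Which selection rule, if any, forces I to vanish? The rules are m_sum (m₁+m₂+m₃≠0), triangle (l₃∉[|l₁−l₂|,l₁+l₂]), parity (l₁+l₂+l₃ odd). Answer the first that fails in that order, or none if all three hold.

m_sum

azimuthal sum: -3 − 3 − 1 = -7  ✗
0 ≤ 1 ≤ 6 (triangle on l)
L = 3 + 3 + 1 = 7 (odd)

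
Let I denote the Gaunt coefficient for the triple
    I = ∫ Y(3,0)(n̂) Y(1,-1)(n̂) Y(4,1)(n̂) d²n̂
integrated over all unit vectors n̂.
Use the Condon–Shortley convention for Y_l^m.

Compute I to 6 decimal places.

-0.194664

m-sum 0 ✓  L=8 even ✓  2≤4≤4 ✓
Π(2lᵢ+1) = 7×3×9 = 189
triangle coeff Δ(3,1,4) = 1/252
Σ_t [0,0]: t=0:+1/36 = 1/36
(3j)²=4/63 [(3 1 4; 0 0 0)], sign=+1
Σ_t [0,0]: t=0:+1/72 = 1/72
(3j)²=5/126 [(3 1 4; 0 -1 1)], sign=-1
⇒ 4πI² = 10/21
I = (-1)√(10/21/(4π)) = -0.19466390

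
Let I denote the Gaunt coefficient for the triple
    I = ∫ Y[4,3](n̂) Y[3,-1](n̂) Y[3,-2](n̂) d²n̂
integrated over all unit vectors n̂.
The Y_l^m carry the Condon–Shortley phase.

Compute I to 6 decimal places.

Rules hold: Σm=0, L=10 even, 1≤3≤7.
N = 9·7·7 = 441
Δ = 4!·4!·2!/11! = 1/34650
Racah Σ t=1..3: t=1:−1/72 t=2:+1/16 t=3:−1/72 = 5/144
⇒ 3j(4 3 3; 0 0 0)² = 2/77, sgn -1
Racah Σ t=0..1: t=0:+1/288 t=1:−1/144 = -1/288
⇒ 3j(4 3 3; 3 -1 -2)² = 1/99, sgn +1
4πI² = N·(3j₀)²·(3jₘ)² = 14/121
I = -1·√(0.115702/4π) = -0.09595473

-0.095955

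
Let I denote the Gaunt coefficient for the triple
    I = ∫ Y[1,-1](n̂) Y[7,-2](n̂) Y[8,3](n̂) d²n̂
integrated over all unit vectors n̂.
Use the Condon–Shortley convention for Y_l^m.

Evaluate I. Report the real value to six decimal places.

-0.226917

Rules hold: Σm=0, L=16 even, 6≤8≤8.
N = 3·15·17 = 765
Δ = 0!·2!·14!/17! = 1/2040
Racah Σ t=0..0: t=0:+1/25401600 = 1/25401600
⇒ 3j(1 7 8; 0 0 0)² = 8/255, sgn +1
Racah Σ t=0..0: t=0:+1/87091200 = 1/87091200
⇒ 3j(1 7 8; -1 -2 3)² = 11/408, sgn -1
4πI² = N·(3j₀)²·(3jₘ)² = 11/17
I = -1·√(0.647059/4π) = -0.22691696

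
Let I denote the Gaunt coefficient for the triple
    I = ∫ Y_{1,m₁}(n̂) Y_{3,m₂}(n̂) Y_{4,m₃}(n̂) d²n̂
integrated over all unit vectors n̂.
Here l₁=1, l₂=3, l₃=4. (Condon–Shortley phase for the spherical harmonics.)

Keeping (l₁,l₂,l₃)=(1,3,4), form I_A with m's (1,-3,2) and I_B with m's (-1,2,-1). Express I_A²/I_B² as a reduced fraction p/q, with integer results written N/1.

1/3

l's match ⇒ only the (l;m) 3-j factors differ between A and B.
A: triangle coeff Δ(1,3,4) = 1/252; Σ_t [0,0]: t=0:+1/1440 = 1/1440; (3j)²=1/252 [(1 3 4; 1 -3 2)], sign=+1
B: triangle coeff Δ(1,3,4) = 1/252; Σ_t [0,0]: t=0:+1/240 = 1/240; (3j)²=1/84 [(1 3 4; -1 2 -1)], sign=-1
I_A²/I_B² = (1/252)/(1/84) = 1/3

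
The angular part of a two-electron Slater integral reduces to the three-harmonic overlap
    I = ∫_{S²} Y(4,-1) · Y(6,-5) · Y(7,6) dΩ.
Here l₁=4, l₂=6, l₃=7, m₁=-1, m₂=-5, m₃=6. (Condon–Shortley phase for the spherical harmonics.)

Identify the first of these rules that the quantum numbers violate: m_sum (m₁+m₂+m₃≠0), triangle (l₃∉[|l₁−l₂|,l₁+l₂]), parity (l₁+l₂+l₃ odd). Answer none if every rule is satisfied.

parity

azimuthal sum: -1 − 5 + 6 = 0  ✓
2 ≤ 7 ≤ 10 (triangle on l)  ✓
L = 4 + 6 + 7 = 17 (odd)  ✗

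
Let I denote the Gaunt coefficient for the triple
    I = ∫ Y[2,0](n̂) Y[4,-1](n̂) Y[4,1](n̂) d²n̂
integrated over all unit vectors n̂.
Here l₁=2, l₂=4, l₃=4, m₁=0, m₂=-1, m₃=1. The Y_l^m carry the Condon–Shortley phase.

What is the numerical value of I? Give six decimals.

m-sum 0 ✓  L=10 even ✓  2≤4≤6 ✓
Π(2lᵢ+1) = 5×9×9 = 405
triangle coeff Δ(2,4,4) = 1/13860
Σ_t [0,2]: t=0:+1/192 t=1:−1/36 t=2:+1/192 = -5/288
(3j)²=20/693 [(2 4 4; 0 0 0)], sign=-1
Σ_t [0,2]: t=0:+1/144 t=1:−1/48 t=2:+1/480 = -17/1440
(3j)²=289/13860 [(2 4 4; 0 -1 1)], sign=+1
⇒ 4πI² = 1445/5929
I = (-1)√(1445/5929/(4π)) = -0.13926381

-0.139264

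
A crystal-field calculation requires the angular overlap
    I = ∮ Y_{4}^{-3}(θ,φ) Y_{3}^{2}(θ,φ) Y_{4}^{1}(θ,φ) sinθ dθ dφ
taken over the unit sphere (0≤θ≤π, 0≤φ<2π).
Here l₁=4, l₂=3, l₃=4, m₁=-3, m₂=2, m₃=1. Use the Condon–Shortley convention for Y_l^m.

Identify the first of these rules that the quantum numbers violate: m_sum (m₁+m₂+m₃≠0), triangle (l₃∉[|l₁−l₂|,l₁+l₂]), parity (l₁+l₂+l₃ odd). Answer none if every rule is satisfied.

Σmᵢ = 0  ✓
l₃∈[|l₁−l₂|,l₁+l₂]=[1,7], have l₃=4  ✓
Σlᵢ = 11 ⇒ odd  ✗

parity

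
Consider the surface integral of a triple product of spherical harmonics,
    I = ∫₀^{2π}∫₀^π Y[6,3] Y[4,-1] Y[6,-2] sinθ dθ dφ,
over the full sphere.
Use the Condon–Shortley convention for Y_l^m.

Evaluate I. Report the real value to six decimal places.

Checks pass: Σm=0; 16 even; l₃=6∈[2,10].
(2·6+1)(2·4+1)(2·6+1) = 1521
Δ: 4! 8! 4! / 17! → 1/15315300
sum: t=0:+1/829440 t=1:−1/25920 t=2:+1/9216 t=3:−1/25920 t=4:+1/829440 = 7/207360
3j²(6 4 6; 0 0 0) = Δ·Π!·Σ² = 28/2431  (sign +1)
sum: t=0:+1/103680 t=1:−1/34560 t=2:+1/120960 t=3:−1/5806080 = -13/1161216
3j²(6 4 6; 3 -1 -2) = Δ·Π!·Σ² = 65/5236  (sign -1)
combine: 4πI² = 1521·28/2431·65/5236 = 7605/34969
take √, sign -1: I = -0.13155370

-0.131554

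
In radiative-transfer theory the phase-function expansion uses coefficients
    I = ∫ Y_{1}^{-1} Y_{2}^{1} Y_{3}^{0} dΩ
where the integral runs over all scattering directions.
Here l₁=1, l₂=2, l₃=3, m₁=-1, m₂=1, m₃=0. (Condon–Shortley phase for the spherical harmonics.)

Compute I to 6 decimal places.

m-sum 0 ✓  L=6 even ✓  1≤3≤3 ✓
Π(2lᵢ+1) = 3×5×7 = 105
triangle coeff Δ(1,2,3) = 1/105
Σ_t [0,0]: t=0:+1/4 = 1/4
(3j)²=3/35 [(1 2 3; 0 0 0)], sign=-1
Σ_t [0,0]: t=0:+1/12 = 1/12
(3j)²=1/35 [(1 2 3; -1 1 0)], sign=-1
⇒ 4πI² = 9/35
I = (+1)√(9/35/(4π)) = 0.14304817

0.143048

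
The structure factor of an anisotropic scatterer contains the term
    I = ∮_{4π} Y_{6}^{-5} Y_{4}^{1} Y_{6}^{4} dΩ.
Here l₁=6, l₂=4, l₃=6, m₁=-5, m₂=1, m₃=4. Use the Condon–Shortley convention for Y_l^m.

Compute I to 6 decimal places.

Rules hold: Σm=0, L=16 even, 2≤6≤10.
N = 13·9·13 = 1521
Δ = 4!·8!·4!/17! = 1/15315300
Racah Σ t=0..4: t=0:+1/829440 t=1:−1/25920 t=2:+1/9216 t=3:−1/25920 t=4:+1/829440 = 7/207360
⇒ 3j(6 4 6; 0 0 0)² = 28/2431, sgn +1
Racah Σ t=3..4: t=3:−1/967680 t=4:+1/725760 = 1/2903040
⇒ 3j(6 4 6; -5 1 4)² = 5/3094, sgn +1
4πI² = N·(3j₀)²·(3jₘ)² = 90/3179
I = +1·√(0.0283108/4π) = 0.04746473

0.047465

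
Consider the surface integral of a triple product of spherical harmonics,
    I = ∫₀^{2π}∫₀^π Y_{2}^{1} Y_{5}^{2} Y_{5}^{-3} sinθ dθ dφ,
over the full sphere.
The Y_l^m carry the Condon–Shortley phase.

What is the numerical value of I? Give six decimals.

m-sum 0 ✓  L=12 even ✓  3≤5≤7 ✓
Π(2lᵢ+1) = 5×11×11 = 605
triangle coeff Δ(2,5,5) = 1/38610
Σ_t [0,2]: t=0:+1/2880 t=1:−1/576 t=2:+1/2880 = -1/960
(3j)²=10/429 [(2 5 5; 0 0 0)], sign=+1
Σ_t [0,1]: t=0:+1/10080 t=1:−1/2880 = -1/4032
(3j)²=10/429 [(2 5 5; 1 2 -3)], sign=-1
⇒ 4πI² = 500/1521
I = (-1)√(500/1521/(4π)) = -0.16173926

-0.161739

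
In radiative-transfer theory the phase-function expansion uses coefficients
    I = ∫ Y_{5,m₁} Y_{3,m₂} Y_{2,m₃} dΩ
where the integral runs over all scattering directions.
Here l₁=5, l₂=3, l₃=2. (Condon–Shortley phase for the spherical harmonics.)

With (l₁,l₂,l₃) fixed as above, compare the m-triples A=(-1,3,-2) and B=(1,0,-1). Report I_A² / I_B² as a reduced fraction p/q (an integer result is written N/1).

Same 5,3,2: normalisation and zero-m 3j drop out of the ratio.
A: Δ: 6! 4! 0! / 11! → 1/2310; sum: t=6:+1/17280 = 1/17280; 3j²(5 3 2; -1 3 -2) = Δ·Π!·Σ² = 1/2310  (sign +1)
B: Δ: 6! 4! 0! / 11! → 1/2310; sum: t=3:−1/216 = -1/216; 3j²(5 3 2; 1 0 -1) = Δ·Π!·Σ² = 8/231  (sign +1)
I_A²/I_B² = (1/2310)/(8/231) = 1/80

1/80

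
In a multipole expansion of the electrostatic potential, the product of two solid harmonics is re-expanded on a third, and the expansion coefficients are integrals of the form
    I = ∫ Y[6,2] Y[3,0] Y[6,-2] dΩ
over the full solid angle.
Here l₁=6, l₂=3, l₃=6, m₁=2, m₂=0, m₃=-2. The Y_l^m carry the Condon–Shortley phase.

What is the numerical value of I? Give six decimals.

0.000000

l₁+l₂+l₃=15 is odd: 3j(l;000)=0 ⇒ I=0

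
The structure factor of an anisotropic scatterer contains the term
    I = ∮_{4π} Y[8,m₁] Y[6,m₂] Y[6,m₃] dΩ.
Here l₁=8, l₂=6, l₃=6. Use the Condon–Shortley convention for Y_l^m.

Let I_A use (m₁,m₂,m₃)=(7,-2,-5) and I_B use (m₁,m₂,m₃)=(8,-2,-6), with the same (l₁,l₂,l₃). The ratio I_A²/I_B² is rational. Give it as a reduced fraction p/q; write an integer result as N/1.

3/1

l's match ⇒ only the (l;m) 3-j factors differ between A and B.
A: triangle coeff Δ(8,6,6) = 1/1309458150; Σ_t [0,1]: t=0:+1/4877107200 t=1:−1/1219276800 = -1/1625702400; (3j)²=33/2261 [(8 6 6; 7 -2 -5)], sign=+1
B: triangle coeff Δ(8,6,6) = 1/1309458150; Σ_t [0,0]: t=0:+1/39016857600 = 1/39016857600; (3j)²=11/2261 [(8 6 6; 8 -2 -6)], sign=+1
I_A²/I_B² = (33/2261)/(11/2261) = 3/1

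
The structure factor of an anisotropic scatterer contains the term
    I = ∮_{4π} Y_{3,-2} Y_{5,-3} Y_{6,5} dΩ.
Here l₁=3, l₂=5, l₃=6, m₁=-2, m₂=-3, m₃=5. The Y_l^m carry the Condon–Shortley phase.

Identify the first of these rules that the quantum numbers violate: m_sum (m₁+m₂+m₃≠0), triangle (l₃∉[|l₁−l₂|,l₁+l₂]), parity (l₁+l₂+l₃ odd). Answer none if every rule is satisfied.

none

Σmᵢ = 0  ✓
l₃∈[|l₁−l₂|,l₁+l₂]=[2,8], have l₃=6  ✓
Σlᵢ = 14 ⇒ even  ✓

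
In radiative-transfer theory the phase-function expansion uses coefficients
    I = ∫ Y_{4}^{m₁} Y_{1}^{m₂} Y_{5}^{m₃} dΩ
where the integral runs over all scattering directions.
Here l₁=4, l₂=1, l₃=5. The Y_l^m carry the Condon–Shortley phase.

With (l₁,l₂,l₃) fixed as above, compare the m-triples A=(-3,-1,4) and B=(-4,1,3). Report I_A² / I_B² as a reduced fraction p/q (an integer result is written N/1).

36/1

Shared (l₁,l₂,l₃)=(4,1,5): N and (l;000)² cancel in I_A²/I_B².
A: Δ = 0!·8!·2!/11! = 1/495; Racah Σ t=0..0: t=0:+1/10080 = 1/10080; ⇒ 3j(4 1 5; -3 -1 4)² = 4/55, sgn -1
B: Δ = 0!·8!·2!/11! = 1/495; Racah Σ t=0..0: t=0:+1/80640 = 1/80640; ⇒ 3j(4 1 5; -4 1 3)² = 1/495, sgn +1
I_A²/I_B² = (4/55)/(1/495) = 36/1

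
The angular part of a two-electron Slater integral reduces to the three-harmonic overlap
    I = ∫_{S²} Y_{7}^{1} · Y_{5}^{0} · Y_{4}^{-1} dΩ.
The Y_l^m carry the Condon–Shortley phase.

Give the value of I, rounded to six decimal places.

-0.095611

Checks pass: Σm=0; 16 even; l₃=4∈[2,12].
(2·7+1)(2·5+1)(2·4+1) = 1485
Δ: 8! 6! 2! / 17! → 1/6126120
sum: t=3:−1/69120 t=4:+1/20736 t=5:−1/69120 = 1/51840
3j²(7 5 4; 0 0 0) = Δ·Π!·Σ² = 280/21879  (sign +1)
sum: t=3:−1/51840 t=4:+1/27648 t=5:−1/172800 = 23/2073600
3j²(7 5 4; 1 0 -1) = Δ·Π!·Σ² = 529/87516  (sign -1)
combine: 4πI² = 1485·280/21879·529/87516 = 185150/1611753
take √, sign -1: I = -0.09561096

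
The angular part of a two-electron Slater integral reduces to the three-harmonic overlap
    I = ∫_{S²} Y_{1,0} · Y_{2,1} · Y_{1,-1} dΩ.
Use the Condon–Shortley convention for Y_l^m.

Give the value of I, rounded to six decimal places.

-0.218510

Rules hold: Σm=0, L=4 even, 1≤1≤3.
N = 3·5·3 = 45
Δ = 2!·0!·2!/5! = 1/30
Racah Σ t=1..1: t=1:−1/1 = -1/1
⇒ 3j(1 2 1; 0 0 0)² = 2/15, sgn +1
Racah Σ t=1..1: t=1:−1/2 = -1/2
⇒ 3j(1 2 1; 0 1 -1)² = 1/10, sgn -1
4πI² = N·(3j₀)²·(3jₘ)² = 3/5
I = -1·√(0.6/4π) = -0.21850969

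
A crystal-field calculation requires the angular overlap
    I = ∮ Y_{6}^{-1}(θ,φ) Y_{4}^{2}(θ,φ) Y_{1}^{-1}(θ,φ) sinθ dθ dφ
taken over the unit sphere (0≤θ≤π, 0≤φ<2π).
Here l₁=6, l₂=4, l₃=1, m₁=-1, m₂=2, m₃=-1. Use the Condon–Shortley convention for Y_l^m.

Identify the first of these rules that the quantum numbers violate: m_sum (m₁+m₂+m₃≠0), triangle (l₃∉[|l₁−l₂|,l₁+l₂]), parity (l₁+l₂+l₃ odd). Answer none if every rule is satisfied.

triangle

m₁+m₂+m₃ = -1 + 2 − 1 = 0  ✓
triangle: |6−4|=2 ≤ l₃=1 ≤ 6+4=10  ✗
parity: l₁+l₂+l₃ = 11 is odd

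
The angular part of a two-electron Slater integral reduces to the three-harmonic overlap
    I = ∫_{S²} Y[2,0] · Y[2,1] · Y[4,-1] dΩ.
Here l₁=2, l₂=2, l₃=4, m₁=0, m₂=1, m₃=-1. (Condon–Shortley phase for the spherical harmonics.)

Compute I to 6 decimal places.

-0.220728

Rules hold: Σm=0, L=8 even, 0≤4≤4.
N = 5·5·9 = 225
Δ = 0!·4!·4!/9! = 1/630
Racah Σ t=0..0: t=0:+1/16 = 1/16
⇒ 3j(2 2 4; 0 0 0)² = 2/35, sgn +1
Racah Σ t=0..0: t=0:+1/24 = 1/24
⇒ 3j(2 2 4; 0 1 -1)² = 1/21, sgn -1
4πI² = N·(3j₀)²·(3jₘ)² = 30/49
I = -1·√(0.612245/4π) = -0.22072812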